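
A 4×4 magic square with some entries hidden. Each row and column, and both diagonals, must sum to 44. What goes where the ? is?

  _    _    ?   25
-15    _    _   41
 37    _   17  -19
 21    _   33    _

5

Row 3 must total 44; the given cells sum to 35, so (3,2) = 9.
Column 1 needs 44; the known cells sum to 43, so (1,1) = 1.
The remaining cell in column 4 is (4,4) = 44 − 47 = -3.
The remaining cell in main diagonal is (2,2) = 44 − 15 = 29.
Anti-diagonal: 25 + 9 + 21 + ? = 44, so (2,3) = -11.
Row 4 needs 44; the known cells sum to 51, so (4,2) = -7.
From column 2, 44 − (29 + 9 + (-7)) gives (1,2) = 13.
Using column 3: -11 + 17 + 33 + ? → (1,3) = 44 − 39 = 5.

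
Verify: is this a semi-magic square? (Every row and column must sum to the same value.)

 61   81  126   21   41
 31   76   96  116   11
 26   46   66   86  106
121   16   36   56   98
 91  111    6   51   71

No — column 5 sums to 327 but column 1 sums to 330.

Row 1: 61 + 81 + 126 + 21 + 41 = 330.
Row 2: 31 + 76 + 96 + 116 + 11 = 330.
Row 3: 26 + 46 + 66 + 86 + 106 = 330.
Row 4: 121 + 16 + 36 + 56 + 98 = 327.
Row 5: 91 + 111 + 6 + 51 + 71 = 330.
Column 1: 61 + 31 + 26 + 121 + 91 = 330.
Column 2: 81 + 76 + 46 + 16 + 111 = 330.
Column 3: 126 + 96 + 66 + 36 + 6 = 330.
Column 4: 21 + 116 + 86 + 56 + 51 = 330.
Column 5: 41 + 11 + 106 + 98 + 71 = 327.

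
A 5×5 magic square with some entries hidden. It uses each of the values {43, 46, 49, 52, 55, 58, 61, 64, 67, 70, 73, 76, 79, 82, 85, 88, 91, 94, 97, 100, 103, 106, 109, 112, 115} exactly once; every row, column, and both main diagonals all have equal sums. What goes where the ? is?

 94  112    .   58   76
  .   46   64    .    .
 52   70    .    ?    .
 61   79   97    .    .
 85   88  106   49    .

91

The 25 entries sum to 1975, so each line sums to 1975/5 = 395.
Row 1 must total 395; the given cells sum to 340, so (1,3) = 55.
Using row 5: 85 + 88 + 106 + 49 + ? → (5,5) = 395 − 328 = 67.
Using column 1: 94 + 52 + 61 + 85 + ? → (2,1) = 395 − 292 = 103.
From column 3, 395 − (55 + 64 + 97 + 106) gives (3,3) = 73.
Using main diagonal: 94 + 46 + 73 + 67 + ? → (4,4) = 395 − 280 = 115.
Anti-diagonal needs 395; the known cells sum to 313, so (2,4) = 82.
Row 2 needs 395; the known cells sum to 295, so (2,5) = 100.
Using row 4: 61 + 79 + 97 + 115 + ? → (4,5) = 395 − 352 = 43.
The remaining cell in column 4 is (3,4) = 395 − 304 = 91.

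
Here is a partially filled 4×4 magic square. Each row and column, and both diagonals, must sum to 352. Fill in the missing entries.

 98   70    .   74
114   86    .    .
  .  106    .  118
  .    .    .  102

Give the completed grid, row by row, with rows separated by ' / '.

98 70 110 74 / 114 86 94 58 / 62 106 66 118 / 78 90 82 102

Using row 1: 98 + 70 + 74 + ? → (1,3) = 352 − 242 = 110.
From column 2, 352 − (70 + 86 + 106) gives (4,2) = 90.
The remaining cell in column 4 is (2,4) = 352 − 294 = 58.
Main diagonal needs 352; the known cells sum to 286, so (3,3) = 66.
The remaining cell in row 2 is (2,3) = 352 − 258 = 94.
The remaining cell in row 3 is (3,1) = 352 − 290 = 62.
Column 1 needs 352; the known cells sum to 274, so (4,1) = 78.
Column 3 needs 352; the known cells sum to 270, so (4,3) = 82.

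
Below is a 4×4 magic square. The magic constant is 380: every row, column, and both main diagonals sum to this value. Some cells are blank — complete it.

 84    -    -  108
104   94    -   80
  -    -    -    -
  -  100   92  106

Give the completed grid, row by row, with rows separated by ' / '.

84 98 90 108 / 104 94 102 80 / 110 88 96 86 / 82 100 92 106

Using row 2: 104 + 94 + 80 + ? → (2,3) = 380 − 278 = 102.
Row 4: 100 + 92 + 106 + ? = 380, so (4,1) = 82.
Column 1: 84 + 104 + 82 + ? = 380, so (3,1) = 110.
Column 4 must total 380; the given cells sum to 294, so (3,4) = 86.
Using main diagonal: 84 + 94 + 106 + ? → (3,3) = 380 − 284 = 96.
Anti-diagonal must total 380; the given cells sum to 292, so (3,2) = 88.
From column 2, 380 − (94 + 88 + 100) gives (1,2) = 98.
Using column 3: 102 + 96 + 92 + ? → (1,3) = 380 − 290 = 90.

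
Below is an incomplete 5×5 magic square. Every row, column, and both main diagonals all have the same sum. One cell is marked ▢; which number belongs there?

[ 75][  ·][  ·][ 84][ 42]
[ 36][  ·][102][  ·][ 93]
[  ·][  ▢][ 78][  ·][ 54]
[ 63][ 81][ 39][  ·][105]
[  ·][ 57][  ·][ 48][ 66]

45

Column 5 is complete and sums to 360; that is the magic constant.
Row 4 needs 360; the known cells sum to 288, so (4,4) = 72.
Main diagonal: 75 + 78 + 72 + 66 + ? = 360, so (2,2) = 69.
Row 2 needs 360; the known cells sum to 300, so (2,4) = 60.
From column 4, 360 − (84 + 60 + 72 + 48) gives (3,4) = 96.
Anti-diagonal must total 360; the given cells sum to 261, so (5,1) = 99.
The remaining cell in row 5 is (5,3) = 360 − 270 = 90.
Column 1 must total 360; the given cells sum to 273, so (3,1) = 87.
Column 3 needs 360; the known cells sum to 309, so (1,3) = 51.
Row 1: 75 + 51 + 84 + 42 + ? = 360, so (1,2) = 108.
Row 3 needs 360; the known cells sum to 315, so (3,2) = 45.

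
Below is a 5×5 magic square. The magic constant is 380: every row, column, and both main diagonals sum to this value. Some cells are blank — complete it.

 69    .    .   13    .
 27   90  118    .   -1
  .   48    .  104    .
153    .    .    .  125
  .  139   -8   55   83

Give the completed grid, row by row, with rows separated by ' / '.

Row 2 needs 380; the known cells sum to 234, so (2,4) = 146.
Row 5: 139 + (-8) + 55 + 83 + ? = 380, so (5,1) = 111.
The remaining cell in column 1 is (3,1) = 380 − 360 = 20.
Column 4: 13 + 146 + 104 + 55 + ? = 380, so (4,4) = 62.
From main diagonal, 380 − (69 + 90 + 62 + 83) gives (3,3) = 76.
The remaining cell in row 3 is (3,5) = 380 − 248 = 132.
From column 5, 380 − (-1 + 132 + 125 + 83) gives (1,5) = 41.
Anti-diagonal needs 380; the known cells sum to 374, so (4,2) = 6.
Row 4: 153 + 6 + 62 + 125 + ? = 380, so (4,3) = 34.
Column 2 needs 380; the known cells sum to 283, so (1,2) = 97.
Column 3 needs 380; the known cells sum to 220, so (1,3) = 160.

69 97 160 13 41 / 27 90 118 146 -1 / 20 48 76 104 132 / 153 6 34 62 125 / 111 139 -8 55 83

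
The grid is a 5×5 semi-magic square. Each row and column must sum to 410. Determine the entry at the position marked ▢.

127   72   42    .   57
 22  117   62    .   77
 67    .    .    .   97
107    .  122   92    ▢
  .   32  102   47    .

37

Row 1 must total 410; the given cells sum to 298, so (1,4) = 112.
From row 2, 410 − (22 + 117 + 62 + 77) gives (2,4) = 132.
Column 1 must total 410; the given cells sum to 323, so (5,1) = 87.
From column 3, 410 − (42 + 62 + 122 + 102) gives (3,3) = 82.
From column 4, 410 − (112 + 132 + 92 + 47) gives (3,4) = 27.
Using row 3: 67 + 82 + 27 + 97 + ? → (3,2) = 410 − 273 = 137.
From row 5, 410 − (87 + 32 + 102 + 47) gives (5,5) = 142.
Column 2 must total 410; the given cells sum to 358, so (4,2) = 52.
Column 5 must total 410; the given cells sum to 373, so (4,5) = 37.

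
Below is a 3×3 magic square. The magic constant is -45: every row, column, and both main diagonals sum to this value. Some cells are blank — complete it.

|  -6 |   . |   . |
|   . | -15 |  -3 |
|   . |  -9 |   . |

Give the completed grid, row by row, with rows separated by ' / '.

-6 -21 -18 / -27 -15 -3 / -12 -9 -24

Row 2 needs -45; the known cells sum to -18, so (2,1) = -27.
From column 1, -45 − (-6 + (-27)) gives (3,1) = -12.
Column 2 needs -45; the known cells sum to -24, so (1,2) = -21.
The remaining cell in main diagonal is (3,3) = -45 − (-21) = -24.
Anti-diagonal must total -45; the given cells sum to -27, so (1,3) = -18.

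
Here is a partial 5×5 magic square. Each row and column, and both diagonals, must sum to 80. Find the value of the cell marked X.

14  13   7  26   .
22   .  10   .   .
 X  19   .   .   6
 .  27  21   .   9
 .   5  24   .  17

25

Using row 1: 14 + 13 + 7 + 26 + ? → (1,5) = 80 − 60 = 20.
The remaining cell in column 2 is (2,2) = 80 − 64 = 16.
Column 3 must total 80; the given cells sum to 62, so (3,3) = 18.
Column 5 must total 80; the given cells sum to 52, so (2,5) = 28.
From main diagonal, 80 − (14 + 16 + 18 + 17) gives (4,4) = 15.
Using row 2: 22 + 16 + 10 + 28 + ? → (2,4) = 80 − 76 = 4.
Row 4 must total 80; the given cells sum to 72, so (4,1) = 8.
The remaining cell in anti-diagonal is (5,1) = 80 − 69 = 11.
Row 5: 11 + 5 + 24 + 17 + ? = 80, so (5,4) = 23.
Column 1: 14 + 22 + 8 + 11 + ? = 80, so (3,1) = 25.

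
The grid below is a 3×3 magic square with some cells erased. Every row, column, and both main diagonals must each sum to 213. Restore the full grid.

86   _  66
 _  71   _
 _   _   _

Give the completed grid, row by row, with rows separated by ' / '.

86 61 66 / 51 71 91 / 76 81 56

The remaining cell in row 1 is (1,2) = 213 − 152 = 61.
From column 2, 213 − (61 + 71) gives (3,2) = 81.
Main diagonal must total 213; the given cells sum to 157, so (3,3) = 56.
The remaining cell in anti-diagonal is (3,1) = 213 − 137 = 76.
Using column 1: 86 + 76 + ? → (2,1) = 213 − 162 = 51.
Column 3 must total 213; the given cells sum to 122, so (2,3) = 91.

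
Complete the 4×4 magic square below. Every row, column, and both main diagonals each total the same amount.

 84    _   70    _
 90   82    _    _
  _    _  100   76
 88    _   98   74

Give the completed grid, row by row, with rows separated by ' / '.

84 92 70 94 / 90 82 72 96 / 78 86 100 76 / 88 80 98 74

Main diagonal is already complete: 84 + 82 + 100 + 74 = 340, so that is the magic constant.
Using row 4: 88 + 98 + 74 + ? → (4,2) = 340 − 260 = 80.
From column 1, 340 − (84 + 90 + 88) gives (3,1) = 78.
Column 3 must total 340; the given cells sum to 268, so (2,3) = 72.
Using row 2: 90 + 82 + 72 + ? → (2,4) = 340 − 244 = 96.
Row 3: 78 + 100 + 76 + ? = 340, so (3,2) = 86.
From column 2, 340 − (82 + 86 + 80) gives (1,2) = 92.
The remaining cell in column 4 is (1,4) = 340 − 246 = 94.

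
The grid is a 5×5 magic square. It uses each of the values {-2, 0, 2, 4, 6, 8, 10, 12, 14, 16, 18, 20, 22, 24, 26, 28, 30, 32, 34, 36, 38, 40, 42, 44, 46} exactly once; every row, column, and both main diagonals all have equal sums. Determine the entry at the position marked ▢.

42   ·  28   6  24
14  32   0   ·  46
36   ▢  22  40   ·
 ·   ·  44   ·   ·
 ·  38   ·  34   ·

The 25 entries sum to 550, so each line sums to 550/5 = 110.
From row 1, 110 − (42 + 28 + 6 + 24) gives (1,2) = 10.
Using row 2: 14 + 32 + 0 + 46 + ? → (2,4) = 110 − 92 = 18.
Column 3 must total 110; the given cells sum to 94, so (5,3) = 16.
Column 4 must total 110; the given cells sum to 98, so (4,4) = 12.
Using main diagonal: 42 + 32 + 22 + 12 + ? → (5,5) = 110 − 108 = 2.
Using row 5: 38 + 16 + 34 + 2 + ? → (5,1) = 110 − 90 = 20.
Column 1 needs 110; the known cells sum to 112, so (4,1) = -2.
The remaining cell in anti-diagonal is (4,2) = 110 − 84 = 26.
Row 4 must total 110; the given cells sum to 80, so (4,5) = 30.
From column 2, 110 − (10 + 32 + 26 + 38) gives (3,2) = 4.

4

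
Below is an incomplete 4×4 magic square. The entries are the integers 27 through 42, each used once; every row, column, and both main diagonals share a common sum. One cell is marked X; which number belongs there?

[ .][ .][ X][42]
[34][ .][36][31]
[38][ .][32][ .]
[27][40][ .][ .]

The entries are 27 through 42, which sum to 552, so each line sums to 552/4 = 138.
Row 2 must total 138; the given cells sum to 101, so (2,2) = 37.
Column 1: 34 + 38 + 27 + ? = 138, so (1,1) = 39.
Main diagonal must total 138; the given cells sum to 108, so (4,4) = 30.
From anti-diagonal, 138 − (42 + 36 + 27) gives (3,2) = 33.
Row 3: 38 + 33 + 32 + ? = 138, so (3,4) = 35.
Row 4 must total 138; the given cells sum to 97, so (4,3) = 41.
Column 2 must total 138; the given cells sum to 110, so (1,2) = 28.
Column 3 needs 138; the known cells sum to 109, so (1,3) = 29.

29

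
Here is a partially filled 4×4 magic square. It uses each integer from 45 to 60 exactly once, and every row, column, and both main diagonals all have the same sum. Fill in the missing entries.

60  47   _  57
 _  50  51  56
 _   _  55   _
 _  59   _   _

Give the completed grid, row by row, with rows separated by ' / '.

The entries are 45 through 60, which sum to 840, so each line sums to 840/4 = 210.
Row 1: 60 + 47 + 57 + ? = 210, so (1,3) = 46.
From row 2, 210 − (50 + 51 + 56) gives (2,1) = 53.
From column 2, 210 − (47 + 50 + 59) gives (3,2) = 54.
From column 3, 210 − (46 + 51 + 55) gives (4,3) = 58.
Using main diagonal: 60 + 50 + 55 + ? → (4,4) = 210 − 165 = 45.
The remaining cell in anti-diagonal is (4,1) = 210 − 162 = 48.
Using column 1: 60 + 53 + 48 + ? → (3,1) = 210 − 161 = 49.
Column 4 must total 210; the given cells sum to 158, so (3,4) = 52.

60 47 46 57 / 53 50 51 56 / 49 54 55 52 / 48 59 58 45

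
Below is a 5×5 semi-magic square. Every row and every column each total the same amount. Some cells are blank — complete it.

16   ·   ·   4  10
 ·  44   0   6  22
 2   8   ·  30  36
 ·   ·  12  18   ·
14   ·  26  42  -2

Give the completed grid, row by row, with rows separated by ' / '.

Column 4 is already complete: 4 + 6 + 30 + 18 + 42 = 100, so that is the magic constant.
Row 2: 44 + 0 + 6 + 22 + ? = 100, so (2,1) = 28.
Row 3 needs 100; the known cells sum to 76, so (3,3) = 24.
Using row 5: 14 + 26 + 42 + (-2) + ? → (5,2) = 100 − 80 = 20.
The remaining cell in column 1 is (4,1) = 100 − 60 = 40.
Using column 3: 0 + 24 + 12 + 26 + ? → (1,3) = 100 − 62 = 38.
Column 5 needs 100; the known cells sum to 66, so (4,5) = 34.
The remaining cell in row 1 is (1,2) = 100 − 68 = 32.
Row 4 must total 100; the given cells sum to 104, so (4,2) = -4.

16 32 38 4 10 / 28 44 0 6 22 / 2 8 24 30 36 / 40 -4 12 18 34 / 14 20 26 42 -2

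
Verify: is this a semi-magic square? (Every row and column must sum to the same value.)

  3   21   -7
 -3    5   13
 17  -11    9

Row 1: 3 + 21 + (-7) = 17.
Row 2: -3 + 5 + 13 = 15.
Row 3: 17 + (-11) + 9 = 15.
Column 1: 3 + (-3) + 17 = 17.
Column 2: 21 + 5 + (-11) = 15.
Column 3: -7 + 13 + 9 = 15.

No — row 3 sums to 15 but column 1 sums to 17.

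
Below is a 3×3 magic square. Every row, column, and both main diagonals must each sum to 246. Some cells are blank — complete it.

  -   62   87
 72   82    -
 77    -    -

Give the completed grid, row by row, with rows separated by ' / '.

97 62 87 / 72 82 92 / 77 102 67

From row 1, 246 − (62 + 87) gives (1,1) = 97.
From row 2, 246 − (72 + 82) gives (2,3) = 92.
Column 2 needs 246; the known cells sum to 144, so (3,2) = 102.
Column 3 must total 246; the given cells sum to 179, so (3,3) = 67.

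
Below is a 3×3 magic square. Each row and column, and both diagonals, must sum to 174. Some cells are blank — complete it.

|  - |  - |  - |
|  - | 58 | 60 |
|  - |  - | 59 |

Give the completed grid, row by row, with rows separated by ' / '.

Row 2: 58 + 60 + ? = 174, so (2,1) = 56.
Using column 3: 60 + 59 + ? → (1,3) = 174 − 119 = 55.
The remaining cell in main diagonal is (1,1) = 174 − 117 = 57.
Anti-diagonal needs 174; the known cells sum to 113, so (3,1) = 61.
Row 1 must total 174; the given cells sum to 112, so (1,2) = 62.
Row 3: 61 + 59 + ? = 174, so (3,2) = 54.

57 62 55 / 56 58 60 / 61 54 59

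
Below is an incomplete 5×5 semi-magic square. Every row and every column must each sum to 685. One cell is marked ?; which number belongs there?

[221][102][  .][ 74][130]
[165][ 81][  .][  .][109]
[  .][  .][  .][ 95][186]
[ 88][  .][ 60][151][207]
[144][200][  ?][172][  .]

116

Row 1 must total 685; the given cells sum to 527, so (1,3) = 158.
Using row 4: 88 + 60 + 151 + 207 + ? → (4,2) = 685 − 506 = 179.
Using column 1: 221 + 165 + 88 + 144 + ? → (3,1) = 685 − 618 = 67.
From column 2, 685 − (102 + 81 + 179 + 200) gives (3,2) = 123.
Using column 4: 74 + 95 + 151 + 172 + ? → (2,4) = 685 − 492 = 193.
Using column 5: 130 + 109 + 186 + 207 + ? → (5,5) = 685 − 632 = 53.
From row 2, 685 − (165 + 81 + 193 + 109) gives (2,3) = 137.
Row 3 must total 685; the given cells sum to 471, so (3,3) = 214.
Row 5: 144 + 200 + 172 + 53 + ? = 685, so (5,3) = 116.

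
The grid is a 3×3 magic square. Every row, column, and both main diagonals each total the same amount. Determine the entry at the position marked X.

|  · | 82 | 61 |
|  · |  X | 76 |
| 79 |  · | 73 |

Column 3 is complete and sums to 210; that is the magic constant.
Using row 1: 82 + 61 + ? → (1,1) = 210 − 143 = 67.
From row 3, 210 − (79 + 73) gives (3,2) = 58.
From column 1, 210 − (67 + 79) gives (2,1) = 64.
Column 2 needs 210; the known cells sum to 140, so (2,2) = 70.

70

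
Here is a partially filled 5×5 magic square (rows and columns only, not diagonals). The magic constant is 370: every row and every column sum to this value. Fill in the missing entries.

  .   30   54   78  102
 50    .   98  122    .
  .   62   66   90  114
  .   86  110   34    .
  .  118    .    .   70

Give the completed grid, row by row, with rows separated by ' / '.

106 30 54 78 102 / 50 74 98 122 26 / 38 62 66 90 114 / 82 86 110 34 58 / 94 118 42 46 70

Row 1: 30 + 54 + 78 + 102 + ? = 370, so (1,1) = 106.
Using row 3: 62 + 66 + 90 + 114 + ? → (3,1) = 370 − 332 = 38.
Column 2 needs 370; the known cells sum to 296, so (2,2) = 74.
Column 3 needs 370; the known cells sum to 328, so (5,3) = 42.
Using column 4: 78 + 122 + 90 + 34 + ? → (5,4) = 370 − 324 = 46.
Row 2 needs 370; the known cells sum to 344, so (2,5) = 26.
The remaining cell in row 5 is (5,1) = 370 − 276 = 94.
The remaining cell in column 1 is (4,1) = 370 − 288 = 82.
The remaining cell in column 5 is (4,5) = 370 − 312 = 58.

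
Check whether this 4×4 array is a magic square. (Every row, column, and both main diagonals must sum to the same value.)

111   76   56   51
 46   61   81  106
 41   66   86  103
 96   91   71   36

Row 1: 111 + 76 + 56 + 51 = 294.
Row 2: 46 + 61 + 81 + 106 = 294.
Row 3: 41 + 66 + 86 + 103 = 296.
Row 4: 96 + 91 + 71 + 36 = 294.
Column 1: 111 + 46 + 41 + 96 = 294.
Column 2: 76 + 61 + 66 + 91 = 294.
Column 3: 56 + 81 + 86 + 71 = 294.
Column 4: 51 + 106 + 103 + 36 = 296.
Main diagonal: 111 + 61 + 86 + 36 = 294.
Anti-diagonal: 51 + 81 + 66 + 96 = 294.

No — column 1 sums to 294 but column 4 sums to 296.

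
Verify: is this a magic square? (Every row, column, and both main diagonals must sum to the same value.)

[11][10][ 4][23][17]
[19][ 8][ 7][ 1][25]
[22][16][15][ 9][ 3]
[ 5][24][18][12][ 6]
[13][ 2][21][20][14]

Row 1: 11 + 10 + 4 + 23 + 17 = 65.
Row 2: 19 + 8 + 7 + 1 + 25 = 60.
Row 3: 22 + 16 + 15 + 9 + 3 = 65.
Row 4: 5 + 24 + 18 + 12 + 6 = 65.
Row 5: 13 + 2 + 21 + 20 + 14 = 70.
Column 1: 11 + 19 + 22 + 5 + 13 = 70.
Column 2: 10 + 8 + 16 + 24 + 2 = 60.
Column 3: 4 + 7 + 15 + 18 + 21 = 65.
Column 4: 23 + 1 + 9 + 12 + 20 = 65.
Column 5: 17 + 25 + 3 + 6 + 14 = 65.
Main diagonal: 11 + 8 + 15 + 12 + 14 = 60.
Anti-diagonal: 17 + 1 + 15 + 24 + 13 = 70.

No — row 5 sums to 70 but row 2 sums to 60.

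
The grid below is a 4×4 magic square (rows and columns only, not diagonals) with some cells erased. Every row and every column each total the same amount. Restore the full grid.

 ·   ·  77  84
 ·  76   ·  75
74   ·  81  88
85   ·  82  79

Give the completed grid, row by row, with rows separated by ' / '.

78 87 77 84 / 89 76 86 75 / 74 83 81 88 / 85 80 82 79

Column 4 is already complete: 84 + 75 + 88 + 79 = 326, so that is the magic constant.
From row 3, 326 − (74 + 81 + 88) gives (3,2) = 83.
Row 4 needs 326; the known cells sum to 246, so (4,2) = 80.
The remaining cell in column 2 is (1,2) = 326 − 239 = 87.
The remaining cell in column 3 is (2,3) = 326 − 240 = 86.
Row 1: 87 + 77 + 84 + ? = 326, so (1,1) = 78.
Row 2 must total 326; the given cells sum to 237, so (2,1) = 89.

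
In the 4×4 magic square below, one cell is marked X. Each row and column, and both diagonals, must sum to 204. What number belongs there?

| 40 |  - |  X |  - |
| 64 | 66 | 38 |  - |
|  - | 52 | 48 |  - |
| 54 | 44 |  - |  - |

Row 2: 64 + 66 + 38 + ? = 204, so (2,4) = 36.
Column 1 must total 204; the given cells sum to 158, so (3,1) = 46.
The remaining cell in column 2 is (1,2) = 204 − 162 = 42.
Using main diagonal: 40 + 66 + 48 + ? → (4,4) = 204 − 154 = 50.
Anti-diagonal: 38 + 52 + 54 + ? = 204, so (1,4) = 60.
The remaining cell in row 1 is (1,3) = 204 − 142 = 62.

62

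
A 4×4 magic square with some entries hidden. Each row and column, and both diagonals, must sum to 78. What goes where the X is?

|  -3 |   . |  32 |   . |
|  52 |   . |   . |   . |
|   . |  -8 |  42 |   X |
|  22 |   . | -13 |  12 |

37

From row 4, 78 − (22 + (-13) + 12) gives (4,2) = 57.
From column 1, 78 − (-3 + 52 + 22) gives (3,1) = 7.
From column 3, 78 − (32 + 42 + (-13)) gives (2,3) = 17.
Main diagonal: -3 + 42 + 12 + ? = 78, so (2,2) = 27.
Using anti-diagonal: 17 + (-8) + 22 + ? → (1,4) = 78 − 31 = 47.
Row 1: -3 + 32 + 47 + ? = 78, so (1,2) = 2.
Row 2 must total 78; the given cells sum to 96, so (2,4) = -18.
Row 3 needs 78; the known cells sum to 41, so (3,4) = 37.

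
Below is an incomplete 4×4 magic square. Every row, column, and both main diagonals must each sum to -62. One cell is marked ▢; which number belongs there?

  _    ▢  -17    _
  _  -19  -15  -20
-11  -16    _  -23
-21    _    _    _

Using row 2: -19 + (-15) + (-20) + ? → (2,1) = -62 − (-54) = -8.
Row 3 needs -62; the known cells sum to -50, so (3,3) = -12.
Using column 1: -8 + (-11) + (-21) + ? → (1,1) = -62 − (-40) = -22.
From column 3, -62 − (-17 + (-15) + (-12)) gives (4,3) = -18.
Main diagonal needs -62; the known cells sum to -53, so (4,4) = -9.
Anti-diagonal needs -62; the known cells sum to -52, so (1,4) = -10.
Row 1 must total -62; the given cells sum to -49, so (1,2) = -13.

-13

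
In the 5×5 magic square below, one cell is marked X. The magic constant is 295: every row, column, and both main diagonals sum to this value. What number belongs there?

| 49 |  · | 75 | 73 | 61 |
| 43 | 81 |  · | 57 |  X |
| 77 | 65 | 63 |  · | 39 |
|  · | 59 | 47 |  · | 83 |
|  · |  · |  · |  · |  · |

From row 1, 295 − (49 + 75 + 73 + 61) gives (1,2) = 37.
Row 3: 77 + 65 + 63 + 39 + ? = 295, so (3,4) = 51.
The remaining cell in column 2 is (5,2) = 295 − 242 = 53.
Anti-diagonal: 61 + 57 + 63 + 59 + ? = 295, so (5,1) = 55.
Column 1 needs 295; the known cells sum to 224, so (4,1) = 71.
Using row 4: 71 + 59 + 47 + 83 + ? → (4,4) = 295 − 260 = 35.
Column 4 must total 295; the given cells sum to 216, so (5,4) = 79.
From main diagonal, 295 − (49 + 81 + 63 + 35) gives (5,5) = 67.
Using row 5: 55 + 53 + 79 + 67 + ? → (5,3) = 295 − 254 = 41.
Column 3 needs 295; the known cells sum to 226, so (2,3) = 69.
Using column 5: 61 + 39 + 83 + 67 + ? → (2,5) = 295 − 250 = 45.

45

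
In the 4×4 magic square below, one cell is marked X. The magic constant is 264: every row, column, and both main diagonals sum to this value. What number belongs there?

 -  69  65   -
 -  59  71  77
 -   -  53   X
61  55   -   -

63

The remaining cell in row 2 is (2,1) = 264 − 207 = 57.
Using column 2: 69 + 59 + 55 + ? → (3,2) = 264 − 183 = 81.
Using column 3: 65 + 71 + 53 + ? → (4,3) = 264 − 189 = 75.
Anti-diagonal: 71 + 81 + 61 + ? = 264, so (1,4) = 51.
From row 1, 264 − (69 + 65 + 51) gives (1,1) = 79.
Row 4 needs 264; the known cells sum to 191, so (4,4) = 73.
Using column 1: 79 + 57 + 61 + ? → (3,1) = 264 − 197 = 67.
Using column 4: 51 + 77 + 73 + ? → (3,4) = 264 − 201 = 63.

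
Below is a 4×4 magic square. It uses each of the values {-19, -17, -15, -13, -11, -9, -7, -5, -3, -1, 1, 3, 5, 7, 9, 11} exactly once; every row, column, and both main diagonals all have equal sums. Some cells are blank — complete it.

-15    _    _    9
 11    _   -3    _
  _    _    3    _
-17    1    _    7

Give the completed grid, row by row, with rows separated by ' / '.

The 16 entries sum to -64, so each line sums to -64/4 = -16.
Using row 4: -17 + 1 + 7 + ? → (4,3) = -16 − (-9) = -7.
Column 1: -15 + 11 + (-17) + ? = -16, so (3,1) = 5.
Column 3: -3 + 3 + (-7) + ? = -16, so (1,3) = -9.
Using main diagonal: -15 + 3 + 7 + ? → (2,2) = -16 − (-5) = -11.
Anti-diagonal must total -16; the given cells sum to -11, so (3,2) = -5.
The remaining cell in row 1 is (1,2) = -16 − (-15) = -1.
Using row 2: 11 + (-11) + (-3) + ? → (2,4) = -16 − (-3) = -13.
Row 3 needs -16; the known cells sum to 3, so (3,4) = -19.

-15 -1 -9 9 / 11 -11 -3 -13 / 5 -5 3 -19 / -17 1 -7 7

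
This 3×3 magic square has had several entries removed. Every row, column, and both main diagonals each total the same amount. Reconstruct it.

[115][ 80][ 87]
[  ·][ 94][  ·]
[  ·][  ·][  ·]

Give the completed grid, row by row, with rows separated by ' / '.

115 80 87 / 66 94 122 / 101 108 73

Row 1 is already complete: 115 + 80 + 87 = 282, so that is the magic constant.
Using column 2: 80 + 94 + ? → (3,2) = 282 − 174 = 108.
The remaining cell in main diagonal is (3,3) = 282 − 209 = 73.
Anti-diagonal needs 282; the known cells sum to 181, so (3,1) = 101.
Column 1 needs 282; the known cells sum to 216, so (2,1) = 66.
Column 3 must total 282; the given cells sum to 160, so (2,3) = 122.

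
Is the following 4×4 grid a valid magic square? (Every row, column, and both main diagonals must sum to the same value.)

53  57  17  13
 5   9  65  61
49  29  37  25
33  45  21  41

Yes

Row 1: 53 + 57 + 17 + 13 = 140.
Row 2: 5 + 9 + 65 + 61 = 140.
Row 3: 49 + 29 + 37 + 25 = 140.
Row 4: 33 + 45 + 21 + 41 = 140.
Column 1: 53 + 5 + 49 + 33 = 140.
Column 2: 57 + 9 + 29 + 45 = 140.
Column 3: 17 + 65 + 37 + 21 = 140.
Column 4: 13 + 61 + 25 + 41 = 140.
Main diagonal: 53 + 9 + 37 + 41 = 140.
Anti-diagonal: 13 + 65 + 29 + 33 = 140.
All lines sum to 140.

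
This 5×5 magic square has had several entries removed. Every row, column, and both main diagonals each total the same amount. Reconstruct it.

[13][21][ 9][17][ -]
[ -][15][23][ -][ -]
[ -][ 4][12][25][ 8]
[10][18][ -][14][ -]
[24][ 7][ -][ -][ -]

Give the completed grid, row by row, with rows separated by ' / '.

13 21 9 17 5 / 2 15 23 6 19 / 16 4 12 25 8 / 10 18 1 14 22 / 24 7 20 3 11

Column 2 is already complete: 21 + 15 + 4 + 18 + 7 = 65, so that is the magic constant.
From row 1, 65 − (13 + 21 + 9 + 17) gives (1,5) = 5.
From row 3, 65 − (4 + 12 + 25 + 8) gives (3,1) = 16.
The remaining cell in column 1 is (2,1) = 65 − 63 = 2.
Main diagonal needs 65; the known cells sum to 54, so (5,5) = 11.
Using anti-diagonal: 5 + 12 + 18 + 24 + ? → (2,4) = 65 − 59 = 6.
From row 2, 65 − (2 + 15 + 23 + 6) gives (2,5) = 19.
Column 4 needs 65; the known cells sum to 62, so (5,4) = 3.
From column 5, 65 − (5 + 19 + 8 + 11) gives (4,5) = 22.
Row 4: 10 + 18 + 14 + 22 + ? = 65, so (4,3) = 1.
Row 5: 24 + 7 + 3 + 11 + ? = 65, so (5,3) = 20.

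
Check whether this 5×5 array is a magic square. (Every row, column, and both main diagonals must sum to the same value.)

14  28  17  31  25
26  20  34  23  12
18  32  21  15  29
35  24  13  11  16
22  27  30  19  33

Row 1: 14 + 28 + 17 + 31 + 25 = 115.
Row 2: 26 + 20 + 34 + 23 + 12 = 115.
Row 3: 18 + 32 + 21 + 15 + 29 = 115.
Row 4: 35 + 24 + 13 + 11 + 16 = 99.
Row 5: 22 + 27 + 30 + 19 + 33 = 131.
Column 1: 14 + 26 + 18 + 35 + 22 = 115.
Column 2: 28 + 20 + 32 + 24 + 27 = 131.
Column 3: 17 + 34 + 21 + 13 + 30 = 115.
Column 4: 31 + 23 + 15 + 11 + 19 = 99.
Column 5: 25 + 12 + 29 + 16 + 33 = 115.
Main diagonal: 14 + 20 + 21 + 11 + 33 = 99.
Anti-diagonal: 25 + 23 + 21 + 24 + 22 = 115.

No — column 2 sums to 131 but row 2 sums to 115.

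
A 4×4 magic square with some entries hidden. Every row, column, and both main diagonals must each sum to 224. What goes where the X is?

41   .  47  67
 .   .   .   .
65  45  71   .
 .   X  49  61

59

Row 1: 41 + 47 + 67 + ? = 224, so (1,2) = 69.
Row 3: 65 + 45 + 71 + ? = 224, so (3,4) = 43.
The remaining cell in column 3 is (2,3) = 224 − 167 = 57.
Column 4 must total 224; the given cells sum to 171, so (2,4) = 53.
Using main diagonal: 41 + 71 + 61 + ? → (2,2) = 224 − 173 = 51.
Anti-diagonal must total 224; the given cells sum to 169, so (4,1) = 55.
From row 2, 224 − (51 + 57 + 53) gives (2,1) = 63.
The remaining cell in row 4 is (4,2) = 224 − 165 = 59.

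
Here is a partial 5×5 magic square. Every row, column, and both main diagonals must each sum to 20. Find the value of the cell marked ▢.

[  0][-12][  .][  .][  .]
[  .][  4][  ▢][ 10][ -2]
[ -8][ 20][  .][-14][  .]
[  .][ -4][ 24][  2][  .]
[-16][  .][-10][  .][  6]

-18

From column 2, 20 − (-12 + 4 + 20 + (-4)) gives (5,2) = 12.
Main diagonal: 0 + 4 + 2 + 6 + ? = 20, so (3,3) = 8.
Anti-diagonal must total 20; the given cells sum to -2, so (1,5) = 22.
Using row 3: -8 + 20 + 8 + (-14) + ? → (3,5) = 20 − 6 = 14.
Using row 5: -16 + 12 + (-10) + 6 + ? → (5,4) = 20 − (-8) = 28.
Column 4: 10 + (-14) + 2 + 28 + ? = 20, so (1,4) = -6.
Using column 5: 22 + (-2) + 14 + 6 + ? → (4,5) = 20 − 40 = -20.
The remaining cell in row 1 is (1,3) = 20 − 4 = 16.
Row 4: -4 + 24 + 2 + (-20) + ? = 20, so (4,1) = 18.
From column 1, 20 − (0 + (-8) + 18 + (-16)) gives (2,1) = 26.
The remaining cell in column 3 is (2,3) = 20 − 38 = -18.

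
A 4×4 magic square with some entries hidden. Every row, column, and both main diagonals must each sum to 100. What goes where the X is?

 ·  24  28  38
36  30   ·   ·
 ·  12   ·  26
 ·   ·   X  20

14

Using row 1: 24 + 28 + 38 + ? → (1,1) = 100 − 90 = 10.
Column 2 needs 100; the known cells sum to 66, so (4,2) = 34.
Column 4 must total 100; the given cells sum to 84, so (2,4) = 16.
Main diagonal: 10 + 30 + 20 + ? = 100, so (3,3) = 40.
Row 2 needs 100; the known cells sum to 82, so (2,3) = 18.
Row 3 needs 100; the known cells sum to 78, so (3,1) = 22.
Column 1 must total 100; the given cells sum to 68, so (4,1) = 32.
Column 3 needs 100; the known cells sum to 86, so (4,3) = 14.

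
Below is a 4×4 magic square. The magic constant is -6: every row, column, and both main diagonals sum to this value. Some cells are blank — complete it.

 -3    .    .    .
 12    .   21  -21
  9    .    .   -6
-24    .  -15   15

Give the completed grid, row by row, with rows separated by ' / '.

The remaining cell in row 2 is (2,2) = -6 − 12 = -18.
Row 4 needs -6; the known cells sum to -24, so (4,2) = 18.
From column 4, -6 − (-21 + (-6) + 15) gives (1,4) = 6.
Using main diagonal: -3 + (-18) + 15 + ? → (3,3) = -6 − (-6) = 0.
Anti-diagonal must total -6; the given cells sum to 3, so (3,2) = -9.
From column 2, -6 − (-18 + (-9) + 18) gives (1,2) = 3.
Column 3 needs -6; the known cells sum to 6, so (1,3) = -12.

-3 3 -12 6 / 12 -18 21 -21 / 9 -9 0 -6 / -24 18 -15 15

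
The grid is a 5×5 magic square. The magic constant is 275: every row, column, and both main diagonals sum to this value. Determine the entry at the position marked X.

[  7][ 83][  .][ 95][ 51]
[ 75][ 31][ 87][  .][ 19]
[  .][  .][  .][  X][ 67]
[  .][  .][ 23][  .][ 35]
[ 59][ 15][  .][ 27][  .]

11

Row 1 must total 275; the given cells sum to 236, so (1,3) = 39.
Row 2 must total 275; the given cells sum to 212, so (2,4) = 63.
Column 5: 51 + 19 + 67 + 35 + ? = 275, so (5,5) = 103.
From row 5, 275 − (59 + 15 + 27 + 103) gives (5,3) = 71.
Column 3: 39 + 87 + 23 + 71 + ? = 275, so (3,3) = 55.
Using main diagonal: 7 + 31 + 55 + 103 + ? → (4,4) = 275 − 196 = 79.
The remaining cell in anti-diagonal is (4,2) = 275 − 228 = 47.
Using row 4: 47 + 23 + 79 + 35 + ? → (4,1) = 275 − 184 = 91.
Column 1: 7 + 75 + 91 + 59 + ? = 275, so (3,1) = 43.
Column 2 must total 275; the given cells sum to 176, so (3,2) = 99.
Column 4 needs 275; the known cells sum to 264, so (3,4) = 11.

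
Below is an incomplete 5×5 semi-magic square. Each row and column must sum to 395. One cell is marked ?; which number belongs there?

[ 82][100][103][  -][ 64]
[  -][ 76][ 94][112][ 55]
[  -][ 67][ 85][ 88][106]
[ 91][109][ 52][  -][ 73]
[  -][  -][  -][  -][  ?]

The remaining cell in row 1 is (1,4) = 395 − 349 = 46.
From row 2, 395 − (76 + 94 + 112 + 55) gives (2,1) = 58.
Row 3: 67 + 85 + 88 + 106 + ? = 395, so (3,1) = 49.
The remaining cell in row 4 is (4,4) = 395 − 325 = 70.
Column 1 needs 395; the known cells sum to 280, so (5,1) = 115.
The remaining cell in column 2 is (5,2) = 395 − 352 = 43.
The remaining cell in column 3 is (5,3) = 395 − 334 = 61.
Column 4 must total 395; the given cells sum to 316, so (5,4) = 79.
Column 5 needs 395; the known cells sum to 298, so (5,5) = 97.

97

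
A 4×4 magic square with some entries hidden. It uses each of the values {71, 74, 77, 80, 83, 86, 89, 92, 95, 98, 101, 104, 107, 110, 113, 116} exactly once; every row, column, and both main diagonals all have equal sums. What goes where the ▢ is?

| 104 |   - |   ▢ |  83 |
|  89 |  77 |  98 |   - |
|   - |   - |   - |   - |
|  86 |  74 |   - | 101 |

71

The 16 entries sum to 1496, so each line sums to 1496/4 = 374.
The remaining cell in row 2 is (2,4) = 374 − 264 = 110.
Row 4 must total 374; the given cells sum to 261, so (4,3) = 113.
Column 1 needs 374; the known cells sum to 279, so (3,1) = 95.
From column 4, 374 − (83 + 110 + 101) gives (3,4) = 80.
From main diagonal, 374 − (104 + 77 + 101) gives (3,3) = 92.
The remaining cell in anti-diagonal is (3,2) = 374 − 267 = 107.
Column 2 needs 374; the known cells sum to 258, so (1,2) = 116.
Using column 3: 98 + 92 + 113 + ? → (1,3) = 374 − 303 = 71.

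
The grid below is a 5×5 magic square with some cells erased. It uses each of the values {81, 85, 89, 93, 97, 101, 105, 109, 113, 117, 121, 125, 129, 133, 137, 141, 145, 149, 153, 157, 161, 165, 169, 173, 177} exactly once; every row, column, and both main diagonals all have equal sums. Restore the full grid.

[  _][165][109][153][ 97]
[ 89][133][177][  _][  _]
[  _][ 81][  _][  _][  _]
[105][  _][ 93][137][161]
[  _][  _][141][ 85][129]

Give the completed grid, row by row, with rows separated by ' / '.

The 25 entries sum to 3225, so each line sums to 3225/5 = 645.
Row 1 must total 645; the given cells sum to 524, so (1,1) = 121.
The remaining cell in row 4 is (4,2) = 645 − 496 = 149.
Column 2: 165 + 133 + 81 + 149 + ? = 645, so (5,2) = 117.
The remaining cell in column 3 is (3,3) = 645 − 520 = 125.
The remaining cell in row 5 is (5,1) = 645 − 472 = 173.
From column 1, 645 − (121 + 89 + 105 + 173) gives (3,1) = 157.
Anti-diagonal: 97 + 125 + 149 + 173 + ? = 645, so (2,4) = 101.
Row 2: 89 + 133 + 177 + 101 + ? = 645, so (2,5) = 145.
Column 4 must total 645; the given cells sum to 476, so (3,4) = 169.
From column 5, 645 − (97 + 145 + 161 + 129) gives (3,5) = 113.

121 165 109 153 97 / 89 133 177 101 145 / 157 81 125 169 113 / 105 149 93 137 161 / 173 117 141 85 129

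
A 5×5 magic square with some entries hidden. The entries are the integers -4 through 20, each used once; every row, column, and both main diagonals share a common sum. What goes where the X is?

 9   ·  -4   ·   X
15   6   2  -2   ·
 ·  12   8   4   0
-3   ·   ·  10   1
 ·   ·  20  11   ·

13

The entries are -4 through 20, which sum to 200, so each line sums to 200/5 = 40.
Row 2: 15 + 6 + 2 + (-2) + ? = 40, so (2,5) = 19.
Using row 3: 12 + 8 + 4 + 0 + ? → (3,1) = 40 − 24 = 16.
Column 1: 9 + 15 + 16 + (-3) + ? = 40, so (5,1) = 3.
Column 3 must total 40; the given cells sum to 26, so (4,3) = 14.
Column 4: -2 + 4 + 10 + 11 + ? = 40, so (1,4) = 17.
Main diagonal needs 40; the known cells sum to 33, so (5,5) = 7.
Row 4 needs 40; the known cells sum to 22, so (4,2) = 18.
Using row 5: 3 + 20 + 11 + 7 + ? → (5,2) = 40 − 41 = -1.
Column 2 needs 40; the known cells sum to 35, so (1,2) = 5.
Using column 5: 19 + 0 + 1 + 7 + ? → (1,5) = 40 − 27 = 13.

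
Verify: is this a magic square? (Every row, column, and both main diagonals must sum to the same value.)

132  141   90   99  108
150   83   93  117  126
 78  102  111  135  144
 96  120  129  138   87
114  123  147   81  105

No — column 1 sums to 570 but column 2 sums to 569.

Row 1: 132 + 141 + 90 + 99 + 108 = 570.
Row 2: 150 + 83 + 93 + 117 + 126 = 569.
Row 3: 78 + 102 + 111 + 135 + 144 = 570.
Row 4: 96 + 120 + 129 + 138 + 87 = 570.
Row 5: 114 + 123 + 147 + 81 + 105 = 570.
Column 1: 132 + 150 + 78 + 96 + 114 = 570.
Column 2: 141 + 83 + 102 + 120 + 123 = 569.
Column 3: 90 + 93 + 111 + 129 + 147 = 570.
Column 4: 99 + 117 + 135 + 138 + 81 = 570.
Column 5: 108 + 126 + 144 + 87 + 105 = 570.
Main diagonal: 132 + 83 + 111 + 138 + 105 = 569.
Anti-diagonal: 108 + 117 + 111 + 120 + 114 = 570.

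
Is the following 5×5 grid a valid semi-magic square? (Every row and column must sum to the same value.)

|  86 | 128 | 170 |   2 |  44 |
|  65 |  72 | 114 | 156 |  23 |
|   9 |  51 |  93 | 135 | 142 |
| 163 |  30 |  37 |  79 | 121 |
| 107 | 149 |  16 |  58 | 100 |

Yes

Row 1: 86 + 128 + 170 + 2 + 44 = 430.
Row 2: 65 + 72 + 114 + 156 + 23 = 430.
Row 3: 9 + 51 + 93 + 135 + 142 = 430.
Row 4: 163 + 30 + 37 + 79 + 121 = 430.
Row 5: 107 + 149 + 16 + 58 + 100 = 430.
Column 1: 86 + 65 + 9 + 163 + 107 = 430.
Column 2: 128 + 72 + 51 + 30 + 149 = 430.
Column 3: 170 + 114 + 93 + 37 + 16 = 430.
Column 4: 2 + 156 + 135 + 79 + 58 = 430.
Column 5: 44 + 23 + 142 + 121 + 100 = 430.
All lines sum to 430.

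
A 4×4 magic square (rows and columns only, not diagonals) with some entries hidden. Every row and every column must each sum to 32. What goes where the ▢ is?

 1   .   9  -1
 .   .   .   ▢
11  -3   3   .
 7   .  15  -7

From row 1, 32 − (1 + 9 + (-1)) gives (1,2) = 23.
Row 3 needs 32; the known cells sum to 11, so (3,4) = 21.
Row 4: 7 + 15 + (-7) + ? = 32, so (4,2) = 17.
Using column 1: 1 + 11 + 7 + ? → (2,1) = 32 − 19 = 13.
Column 2 must total 32; the given cells sum to 37, so (2,2) = -5.
Column 3 needs 32; the known cells sum to 27, so (2,3) = 5.
Using column 4: -1 + 21 + (-7) + ? → (2,4) = 32 − 13 = 19.

19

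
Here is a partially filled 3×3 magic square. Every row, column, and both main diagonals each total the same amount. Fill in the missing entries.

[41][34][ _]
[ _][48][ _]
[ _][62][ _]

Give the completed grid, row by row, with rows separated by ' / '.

Column 2 is already complete: 34 + 48 + 62 = 144, so that is the magic constant.
The remaining cell in row 1 is (1,3) = 144 − 75 = 69.
Main diagonal must total 144; the given cells sum to 89, so (3,3) = 55.
From anti-diagonal, 144 − (69 + 48) gives (3,1) = 27.
The remaining cell in column 1 is (2,1) = 144 − 68 = 76.
From column 3, 144 − (69 + 55) gives (2,3) = 20.

41 34 69 / 76 48 20 / 27 62 55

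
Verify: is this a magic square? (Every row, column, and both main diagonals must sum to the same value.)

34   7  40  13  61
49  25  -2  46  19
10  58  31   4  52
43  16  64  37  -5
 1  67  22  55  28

No — main diagonal sums to 155 but column 1 sums to 137.

Row 1: 34 + 7 + 40 + 13 + 61 = 155.
Row 2: 49 + 25 + (-2) + 46 + 19 = 137.
Row 3: 10 + 58 + 31 + 4 + 52 = 155.
Row 4: 43 + 16 + 64 + 37 + (-5) = 155.
Row 5: 1 + 67 + 22 + 55 + 28 = 173.
Column 1: 34 + 49 + 10 + 43 + 1 = 137.
Column 2: 7 + 25 + 58 + 16 + 67 = 173.
Column 3: 40 + (-2) + 31 + 64 + 22 = 155.
Column 4: 13 + 46 + 4 + 37 + 55 = 155.
Column 5: 61 + 19 + 52 + (-5) + 28 = 155.
Main diagonal: 34 + 25 + 31 + 37 + 28 = 155.
Anti-diagonal: 61 + 46 + 31 + 16 + 1 = 155.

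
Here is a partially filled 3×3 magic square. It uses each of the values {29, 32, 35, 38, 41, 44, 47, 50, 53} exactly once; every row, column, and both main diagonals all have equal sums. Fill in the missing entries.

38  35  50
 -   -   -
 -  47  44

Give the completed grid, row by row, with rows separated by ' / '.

38 35 50 / 53 41 29 / 32 47 44

The 9 entries sum to 369, so each line sums to 369/3 = 123.
The remaining cell in row 3 is (3,1) = 123 − 91 = 32.
Column 1 needs 123; the known cells sum to 70, so (2,1) = 53.
Column 2 must total 123; the given cells sum to 82, so (2,2) = 41.
The remaining cell in column 3 is (2,3) = 123 − 94 = 29.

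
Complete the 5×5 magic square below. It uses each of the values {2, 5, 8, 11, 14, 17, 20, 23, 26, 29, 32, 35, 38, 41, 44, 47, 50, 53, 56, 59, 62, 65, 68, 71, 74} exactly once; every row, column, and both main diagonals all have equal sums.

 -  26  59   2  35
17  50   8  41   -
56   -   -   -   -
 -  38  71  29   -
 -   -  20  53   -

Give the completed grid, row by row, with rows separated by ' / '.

The 25 entries sum to 950, so each line sums to 950/5 = 190.
Row 1: 26 + 59 + 2 + 35 + ? = 190, so (1,1) = 68.
Row 2 must total 190; the given cells sum to 116, so (2,5) = 74.
From column 3, 190 − (59 + 8 + 71 + 20) gives (3,3) = 32.
Column 4 needs 190; the known cells sum to 125, so (3,4) = 65.
Main diagonal needs 190; the known cells sum to 179, so (5,5) = 11.
The remaining cell in anti-diagonal is (5,1) = 190 − 146 = 44.
Row 5: 44 + 20 + 53 + 11 + ? = 190, so (5,2) = 62.
Column 1 needs 190; the known cells sum to 185, so (4,1) = 5.
Column 2: 26 + 50 + 38 + 62 + ? = 190, so (3,2) = 14.
Row 3 needs 190; the known cells sum to 167, so (3,5) = 23.
Row 4: 5 + 38 + 71 + 29 + ? = 190, so (4,5) = 47.

68 26 59 2 35 / 17 50 8 41 74 / 56 14 32 65 23 / 5 38 71 29 47 / 44 62 20 53 11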